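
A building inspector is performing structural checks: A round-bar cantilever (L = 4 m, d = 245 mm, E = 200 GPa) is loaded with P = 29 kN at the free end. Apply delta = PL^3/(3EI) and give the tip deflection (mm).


I = pi * d^4 / 64 = pi * 245^4 / 64 = 176861879.6 mm^4
L = 4000.0 mm, P = 29000.0 N, E = 200000.0 MPa
delta = P * L^3 / (3 * E * I)
= 29000.0 * 4000.0^3 / (3 * 200000.0 * 176861879.6)
= 17.4901 mm

17.4901 mm


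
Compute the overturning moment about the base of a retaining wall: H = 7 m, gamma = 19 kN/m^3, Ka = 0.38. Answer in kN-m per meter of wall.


Pa = 0.5 * Ka * gamma * H^2
= 0.5 * 0.38 * 19 * 7^2
= 176.89 kN/m
Arm = H / 3 = 7 / 3 = 2.3333 m
Mo = Pa * arm = Pa * H / 3 = 176.89 * 7 / 3 = 412.7433 kN-m/m

412.7433 kN-m/m


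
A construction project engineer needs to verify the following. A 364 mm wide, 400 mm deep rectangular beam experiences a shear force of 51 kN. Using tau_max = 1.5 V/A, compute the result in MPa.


A = b * h = 364 * 400 = 145600 mm^2
V = 51 kN = 51000.0 N
tau_max = 1.5 * V / A = 1.5 * 51000.0 / 145600
= 0.5254 MPa

0.5254 MPa


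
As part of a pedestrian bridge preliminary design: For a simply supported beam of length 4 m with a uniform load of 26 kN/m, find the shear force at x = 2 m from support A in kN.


R_A = w * L / 2 = 26 * 4 / 2 = 52.0 kN
V(x) = R_A - w * x = 52.0 - 26 * 2
= 0.0 kN

0.0 kN


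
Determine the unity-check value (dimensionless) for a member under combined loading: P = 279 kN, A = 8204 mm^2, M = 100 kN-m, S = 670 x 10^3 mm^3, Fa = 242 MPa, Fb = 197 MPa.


f_a = P / A = 279000.0 / 8204 = 34.0078 MPa
f_b = M / S = 100000000.0 / 670000.0 = 149.2537 MPa
Ratio = f_a / Fa + f_b / Fb
= 34.0078 / 242 + 149.2537 / 197
= 0.8982 (dimensionless)

0.8982 (dimensionless)


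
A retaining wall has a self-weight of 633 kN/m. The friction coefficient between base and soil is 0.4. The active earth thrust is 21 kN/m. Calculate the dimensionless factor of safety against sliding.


Resisting force = mu * W = 0.4 * 633 = 253.2 kN/m
FOS = Resisting / Driving = 253.2 / 21
= 12.0571 (dimensionless)

12.0571 (dimensionless)


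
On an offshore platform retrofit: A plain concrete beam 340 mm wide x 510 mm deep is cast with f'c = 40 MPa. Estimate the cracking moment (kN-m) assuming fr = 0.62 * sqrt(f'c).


fr = 0.62 * sqrt(40) = 0.62 * 6.3246 = 3.9212 MPa
I = 340 * 510^3 / 12 = 3758445000.0 mm^4
y_t = 255.0 mm
M_cr = fr * I / y_t = 3.9212 * 3758445000.0 / 255.0 N-mm
= 57.7949 kN-m

57.7949 kN-m


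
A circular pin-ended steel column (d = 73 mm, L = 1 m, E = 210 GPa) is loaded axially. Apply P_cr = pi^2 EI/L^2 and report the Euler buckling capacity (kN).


I = pi * d^4 / 64 = 1393995.4 mm^4
L = 1000.0 mm
P_cr = pi^2 * E * I / L^2
= 9.8696 * 210000.0 * 1393995.4 / 1000.0^2
= 2889218.45 N = 2889.2184 kN

2889.2184 kN


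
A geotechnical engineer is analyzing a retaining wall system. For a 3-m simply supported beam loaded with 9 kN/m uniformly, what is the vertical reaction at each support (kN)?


Total load = w * L = 9 * 3 = 27 kN
By symmetry, each reaction R = total / 2 = 27 / 2 = 13.5 kN

13.5 kN


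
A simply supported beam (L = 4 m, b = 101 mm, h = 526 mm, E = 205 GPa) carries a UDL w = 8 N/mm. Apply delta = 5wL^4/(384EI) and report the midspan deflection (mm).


I = 101 * 526^3 / 12 = 1224890764.67 mm^4
L = 4000.0 mm, w = 8 N/mm, E = 205000.0 MPa
delta = 5 * w * L^4 / (384 * E * I)
= 5 * 8 * 4000.0^4 / (384 * 205000.0 * 1224890764.67)
= 0.1062 mm

0.1062 mm


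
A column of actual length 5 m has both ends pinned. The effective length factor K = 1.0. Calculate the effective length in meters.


L_eff = K * L
= 1.0 * 5
= 5.0 m

5.0 m


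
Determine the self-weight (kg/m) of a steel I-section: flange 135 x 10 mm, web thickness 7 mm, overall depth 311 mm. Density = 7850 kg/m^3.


A_flanges = 2 * 135 * 10 = 2700 mm^2
A_web = (311 - 2 * 10) * 7 = 2037 mm^2
A_total = 2700 + 2037 = 4737 mm^2 = 0.004737 m^2
Weight = rho * A = 7850 * 0.004737 = 37.1855 kg/m

37.1855 kg/m


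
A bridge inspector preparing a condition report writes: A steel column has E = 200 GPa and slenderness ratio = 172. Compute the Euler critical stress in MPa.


sigma_cr = pi^2 * E / lambda^2
= 9.8696 * 200000.0 / 172^2
= 9.8696 * 200000.0 / 29584
= 66.7226 MPa

66.7226 MPa


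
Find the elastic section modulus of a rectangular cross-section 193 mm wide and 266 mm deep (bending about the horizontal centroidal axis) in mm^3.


S = b * h^2 / 6
= 193 * 266^2 / 6
= 193 * 70756 / 6
= 2275984.67 mm^3

2275984.67 mm^3


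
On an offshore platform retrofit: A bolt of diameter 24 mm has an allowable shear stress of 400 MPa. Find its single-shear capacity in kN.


A = pi * d^2 / 4 = pi * 24^2 / 4 = 452.3893 mm^2
V = f_v * A / 1000 = 400 * 452.3893 / 1000
= 180.9557 kN

180.9557 kN


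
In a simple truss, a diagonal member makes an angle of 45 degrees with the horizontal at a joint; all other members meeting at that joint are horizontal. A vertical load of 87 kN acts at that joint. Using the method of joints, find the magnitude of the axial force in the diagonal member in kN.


At the joint, only the diagonal has a vertical component, so vertical equilibrium gives:
F * sin(45) = 87
F = 87 / sin(45)
= 87 / 0.707107
= 123.04 kN

123.04 kN


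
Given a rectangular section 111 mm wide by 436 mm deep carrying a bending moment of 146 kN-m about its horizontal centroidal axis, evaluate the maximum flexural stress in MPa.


I = b * h^3 / 12 = 111 * 436^3 / 12 = 766657168.0 mm^4
y = h / 2 = 436 / 2 = 218.0 mm
M = 146 kN-m = 146000000.0 N-mm
sigma = M * y / I = 146000000.0 * 218.0 / 766657168.0
= 41.52 MPa

41.52 MPa


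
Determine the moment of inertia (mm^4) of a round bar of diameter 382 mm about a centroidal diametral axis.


r = d / 2 = 382 / 2 = 191.0 mm
I = pi * r^4 / 4 = pi * 191.0^4 / 4
= 1045257639.46 mm^4

1045257639.46 mm^4


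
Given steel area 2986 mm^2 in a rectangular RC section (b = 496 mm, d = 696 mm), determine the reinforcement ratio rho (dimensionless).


rho = As / (b * d)
= 2986 / (496 * 696)
= 2986 / 345216
= 0.00865 (dimensionless)

0.00865 (dimensionless)


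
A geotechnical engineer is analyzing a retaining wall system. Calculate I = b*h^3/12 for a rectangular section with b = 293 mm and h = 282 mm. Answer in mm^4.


I = b * h^3 / 12
= 293 * 282^3 / 12
= 293 * 22425768 / 12
= 547562502.0 mm^4

547562502.0 mm^4


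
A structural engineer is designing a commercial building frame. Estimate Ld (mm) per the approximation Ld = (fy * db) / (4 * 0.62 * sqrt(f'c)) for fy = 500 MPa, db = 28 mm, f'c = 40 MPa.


Ld = (fy * db) / (4 * 0.62 * sqrt(f'c))
= (500 * 28) / (4 * 0.62 * sqrt(40))
= 14000 / 15.6849
= 892.58 mm

892.58 mm


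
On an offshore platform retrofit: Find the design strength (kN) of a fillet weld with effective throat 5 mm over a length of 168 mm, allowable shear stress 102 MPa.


Strength = throat * length * allowable stress
= 5 * 168 * 102 N
= 85680 N
= 85.68 kN

85.68 kN


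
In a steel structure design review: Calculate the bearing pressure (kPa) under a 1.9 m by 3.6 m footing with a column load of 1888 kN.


A = 1.9 * 3.6 = 6.84 m^2
q = P / A = 1888 / 6.84
= 276.0234 kPa

276.0234 kPa


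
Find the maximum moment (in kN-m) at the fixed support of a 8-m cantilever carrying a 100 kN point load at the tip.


For a cantilever with a point load at the free end:
M_max = P * L = 100 * 8 = 800 kN-m

800 kN-m


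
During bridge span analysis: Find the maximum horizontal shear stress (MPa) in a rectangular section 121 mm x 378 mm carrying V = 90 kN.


A = b * h = 121 * 378 = 45738 mm^2
V = 90 kN = 90000.0 N
tau_max = 1.5 * V / A = 1.5 * 90000.0 / 45738
= 2.9516 MPa

2.9516 MPa


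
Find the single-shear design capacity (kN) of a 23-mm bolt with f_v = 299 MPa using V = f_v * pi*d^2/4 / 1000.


A = pi * d^2 / 4 = pi * 23^2 / 4 = 415.4756 mm^2
V = f_v * A / 1000 = 299 * 415.4756 / 1000
= 124.2272 kN

124.2272 kN


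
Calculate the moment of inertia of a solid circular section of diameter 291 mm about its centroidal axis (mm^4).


r = d / 2 = 291 / 2 = 145.5 mm
I = pi * r^4 / 4 = pi * 145.5^4 / 4
= 351999344.44 mm^4

351999344.44 mm^4


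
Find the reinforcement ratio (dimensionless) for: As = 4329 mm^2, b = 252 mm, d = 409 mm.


rho = As / (b * d)
= 4329 / (252 * 409)
= 4329 / 103068
= 0.042001 (dimensionless)

0.042001 (dimensionless)


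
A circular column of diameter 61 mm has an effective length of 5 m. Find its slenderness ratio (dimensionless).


Radius of gyration r = d / 4 = 61 / 4 = 15.25 mm
L_eff = 5000.0 mm
Slenderness ratio = L / r = 5000.0 / 15.25 = 327.87 (dimensionless)

327.87 (dimensionless)


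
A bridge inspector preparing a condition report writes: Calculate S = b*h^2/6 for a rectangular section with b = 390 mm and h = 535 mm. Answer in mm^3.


S = b * h^2 / 6
= 390 * 535^2 / 6
= 390 * 286225 / 6
= 18604625.0 mm^3

18604625.0 mm^3


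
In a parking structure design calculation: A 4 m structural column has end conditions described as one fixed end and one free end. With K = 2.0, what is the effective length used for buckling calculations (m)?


L_eff = K * L
= 2.0 * 4
= 8.0 m

8.0 m


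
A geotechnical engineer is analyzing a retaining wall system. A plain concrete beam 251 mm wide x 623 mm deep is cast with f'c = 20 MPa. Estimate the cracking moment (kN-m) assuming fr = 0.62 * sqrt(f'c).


fr = 0.62 * sqrt(20) = 0.62 * 4.4721 = 2.7727 MPa
I = 251 * 623^3 / 12 = 5057741343.08 mm^4
y_t = 311.5 mm
M_cr = fr * I / y_t = 2.7727 * 5057741343.08 / 311.5 N-mm
= 45.02 kN-m

45.02 kN-m


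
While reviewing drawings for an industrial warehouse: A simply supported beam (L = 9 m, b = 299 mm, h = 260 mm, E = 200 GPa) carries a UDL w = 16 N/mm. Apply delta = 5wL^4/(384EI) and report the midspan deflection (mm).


I = 299 * 260^3 / 12 = 437935333.33 mm^4
L = 9000.0 mm, w = 16 N/mm, E = 200000.0 MPa
delta = 5 * w * L^4 / (384 * E * I)
= 5 * 16 * 9000.0^4 / (384 * 200000.0 * 437935333.33)
= 15.6059 mm

15.6059 mm


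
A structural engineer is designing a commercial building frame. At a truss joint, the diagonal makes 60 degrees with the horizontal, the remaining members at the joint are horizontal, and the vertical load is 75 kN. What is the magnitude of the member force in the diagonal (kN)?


At the joint, only the diagonal has a vertical component, so vertical equilibrium gives:
F * sin(60) = 75
F = 75 / sin(60)
= 75 / 0.866025
= 86.6 kN

86.6 kN


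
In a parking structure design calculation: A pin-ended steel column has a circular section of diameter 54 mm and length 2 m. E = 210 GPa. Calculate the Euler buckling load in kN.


I = pi * d^4 / 64 = 417392.79 mm^4
L = 2000.0 mm
P_cr = pi^2 * E * I / L^2
= 9.8696 * 210000.0 * 417392.79 / 2000.0^2
= 216273.84 N = 216.2738 kN

216.2738 kN


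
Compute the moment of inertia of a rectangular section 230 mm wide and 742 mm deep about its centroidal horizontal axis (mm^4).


I = b * h^3 / 12
= 230 * 742^3 / 12
= 230 * 408518488 / 12
= 7829937686.67 mm^4

7829937686.67 mm^4


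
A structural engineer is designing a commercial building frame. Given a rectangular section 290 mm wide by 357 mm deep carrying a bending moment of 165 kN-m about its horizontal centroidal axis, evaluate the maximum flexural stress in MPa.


I = b * h^3 / 12 = 290 * 357^3 / 12 = 1099566247.5 mm^4
y = h / 2 = 357 / 2 = 178.5 mm
M = 165 kN-m = 165000000.0 N-mm
sigma = M * y / I = 165000000.0 * 178.5 / 1099566247.5
= 26.79 MPa

26.79 MPa


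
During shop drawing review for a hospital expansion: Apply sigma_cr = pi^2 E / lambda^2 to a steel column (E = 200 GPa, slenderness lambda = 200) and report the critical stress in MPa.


sigma_cr = pi^2 * E / lambda^2
= 9.8696 * 200000.0 / 200^2
= 9.8696 * 200000.0 / 40000
= 49.348 MPa

49.348 MPa


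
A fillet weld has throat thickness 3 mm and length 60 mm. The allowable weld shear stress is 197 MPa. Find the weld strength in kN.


Strength = throat * length * allowable stress
= 3 * 60 * 197 N
= 35460 N
= 35.46 kN

35.46 kN


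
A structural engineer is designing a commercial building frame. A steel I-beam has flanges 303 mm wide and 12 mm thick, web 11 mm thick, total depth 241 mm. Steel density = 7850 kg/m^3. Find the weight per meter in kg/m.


A_flanges = 2 * 303 * 12 = 7272 mm^2
A_web = (241 - 2 * 12) * 11 = 2387 mm^2
A_total = 7272 + 2387 = 9659 mm^2 = 0.009659 m^2
Weight = rho * A = 7850 * 0.009659 = 75.8231 kg/m

75.8231 kg/m


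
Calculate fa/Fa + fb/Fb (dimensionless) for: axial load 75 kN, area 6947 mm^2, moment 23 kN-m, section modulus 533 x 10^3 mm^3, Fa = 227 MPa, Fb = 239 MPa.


f_a = P / A = 75000.0 / 6947 = 10.796 MPa
f_b = M / S = 23000000.0 / 533000.0 = 43.152 MPa
Ratio = f_a / Fa + f_b / Fb
= 10.796 / 227 + 43.152 / 239
= 0.2281 (dimensionless)

0.2281 (dimensionless)


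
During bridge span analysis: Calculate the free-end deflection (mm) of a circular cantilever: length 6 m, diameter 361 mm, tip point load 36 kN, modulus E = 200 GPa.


I = pi * d^4 / 64 = pi * 361^4 / 64 = 833678701.27 mm^4
L = 6000.0 mm, P = 36000.0 N, E = 200000.0 MPa
delta = P * L^3 / (3 * E * I)
= 36000.0 * 6000.0^3 / (3 * 200000.0 * 833678701.27)
= 15.5456 mm

15.5456 mm


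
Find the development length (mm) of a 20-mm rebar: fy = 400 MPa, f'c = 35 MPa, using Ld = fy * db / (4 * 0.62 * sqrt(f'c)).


Ld = (fy * db) / (4 * 0.62 * sqrt(f'c))
= (400 * 20) / (4 * 0.62 * sqrt(35))
= 8000 / 14.6719
= 545.26 mm

545.26 mm


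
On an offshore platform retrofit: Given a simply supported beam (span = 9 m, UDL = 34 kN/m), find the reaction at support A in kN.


Total load = w * L = 34 * 9 = 306 kN
By symmetry, each reaction R = total / 2 = 306 / 2 = 153.0 kN

153.0 kN


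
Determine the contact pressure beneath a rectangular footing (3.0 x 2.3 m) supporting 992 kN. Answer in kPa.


A = 3.0 * 2.3 = 6.9 m^2
q = P / A = 992 / 6.9
= 143.7681 kPa

143.7681 kPa


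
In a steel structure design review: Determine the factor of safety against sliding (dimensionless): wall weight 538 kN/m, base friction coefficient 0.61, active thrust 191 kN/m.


Resisting force = mu * W = 0.61 * 538 = 328.18 kN/m
FOS = Resisting / Driving = 328.18 / 191
= 1.7182 (dimensionless)

1.7182 (dimensionless)


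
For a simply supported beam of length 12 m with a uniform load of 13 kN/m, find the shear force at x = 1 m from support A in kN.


R_A = w * L / 2 = 13 * 12 / 2 = 78.0 kN
V(x) = R_A - w * x = 78.0 - 13 * 1
= 65.0 kN

65.0 kN


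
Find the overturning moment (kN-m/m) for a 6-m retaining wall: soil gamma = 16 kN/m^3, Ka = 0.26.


Pa = 0.5 * Ka * gamma * H^2
= 0.5 * 0.26 * 16 * 6^2
= 74.88 kN/m
Arm = H / 3 = 6 / 3 = 2.0 m
Mo = Pa * arm = Pa * H / 3 = 74.88 * 6 / 3 = 149.76 kN-m/m

149.76 kN-m/m


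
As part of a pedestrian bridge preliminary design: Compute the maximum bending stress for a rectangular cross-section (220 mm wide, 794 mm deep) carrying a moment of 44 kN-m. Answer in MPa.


I = b * h^3 / 12 = 220 * 794^3 / 12 = 9177046706.67 mm^4
y = h / 2 = 794 / 2 = 397.0 mm
M = 44 kN-m = 44000000.0 N-mm
sigma = M * y / I = 44000000.0 * 397.0 / 9177046706.67
= 1.9 MPa

1.9 MPa


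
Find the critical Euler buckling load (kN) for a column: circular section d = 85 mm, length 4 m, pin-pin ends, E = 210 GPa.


I = pi * d^4 / 64 = 2562392.19 mm^4
L = 4000.0 mm
P_cr = pi^2 * E * I / L^2
= 9.8696 * 210000.0 * 2562392.19 / 4000.0^2
= 331928.59 N = 331.9286 kN

331.9286 kN


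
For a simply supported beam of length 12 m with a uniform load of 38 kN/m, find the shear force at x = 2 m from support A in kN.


R_A = w * L / 2 = 38 * 12 / 2 = 228.0 kN
V(x) = R_A - w * x = 228.0 - 38 * 2
= 152.0 kN

152.0 kN


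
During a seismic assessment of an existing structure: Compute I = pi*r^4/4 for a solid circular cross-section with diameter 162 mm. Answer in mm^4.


r = d / 2 = 162 / 2 = 81.0 mm
I = pi * r^4 / 4 = pi * 81.0^4 / 4
= 33808815.61 mm^4

33808815.61 mm^4


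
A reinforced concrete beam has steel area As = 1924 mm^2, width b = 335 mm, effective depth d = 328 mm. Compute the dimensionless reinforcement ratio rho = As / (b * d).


rho = As / (b * d)
= 1924 / (335 * 328)
= 1924 / 109880
= 0.01751 (dimensionless)

0.01751 (dimensionless)


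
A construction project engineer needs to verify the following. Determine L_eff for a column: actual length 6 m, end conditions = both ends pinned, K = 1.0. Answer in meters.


L_eff = K * L
= 1.0 * 6
= 6.0 m

6.0 m


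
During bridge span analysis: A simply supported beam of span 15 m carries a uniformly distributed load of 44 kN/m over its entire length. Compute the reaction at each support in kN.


Total load = w * L = 44 * 15 = 660 kN
By symmetry, each reaction R = total / 2 = 660 / 2 = 330.0 kN

330.0 kN


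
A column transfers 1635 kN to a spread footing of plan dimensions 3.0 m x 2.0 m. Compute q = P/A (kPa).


A = 3.0 * 2.0 = 6.0 m^2
q = P / A = 1635 / 6.0
= 272.5 kPa

272.5 kPa


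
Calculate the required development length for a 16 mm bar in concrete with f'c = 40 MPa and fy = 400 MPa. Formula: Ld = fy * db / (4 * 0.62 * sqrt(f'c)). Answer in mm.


Ld = (fy * db) / (4 * 0.62 * sqrt(f'c))
= (400 * 16) / (4 * 0.62 * sqrt(40))
= 6400 / 15.6849
= 408.04 mm

408.04 mm


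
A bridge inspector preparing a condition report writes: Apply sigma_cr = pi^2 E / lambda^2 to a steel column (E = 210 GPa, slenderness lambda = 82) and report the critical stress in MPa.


sigma_cr = pi^2 * E / lambda^2
= 9.8696 * 210000.0 / 82^2
= 9.8696 * 210000.0 / 6724
= 308.2417 MPa

308.2417 MPa


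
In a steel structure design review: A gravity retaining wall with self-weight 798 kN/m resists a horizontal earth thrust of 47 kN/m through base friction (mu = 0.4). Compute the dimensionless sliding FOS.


Resisting force = mu * W = 0.4 * 798 = 319.2 kN/m
FOS = Resisting / Driving = 319.2 / 47
= 6.7915 (dimensionless)

6.7915 (dimensionless)


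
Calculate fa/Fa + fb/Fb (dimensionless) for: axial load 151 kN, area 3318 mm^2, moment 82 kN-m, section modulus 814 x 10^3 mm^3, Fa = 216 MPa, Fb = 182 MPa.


f_a = P / A = 151000.0 / 3318 = 45.5093 MPa
f_b = M / S = 82000000.0 / 814000.0 = 100.7371 MPa
Ratio = f_a / Fa + f_b / Fb
= 45.5093 / 216 + 100.7371 / 182
= 0.7642 (dimensionless)

0.7642 (dimensionless)


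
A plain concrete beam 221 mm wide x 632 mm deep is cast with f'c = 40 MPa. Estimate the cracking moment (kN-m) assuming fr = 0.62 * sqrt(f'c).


fr = 0.62 * sqrt(40) = 0.62 * 6.3246 = 3.9212 MPa
I = 221 * 632^3 / 12 = 4649029077.33 mm^4
y_t = 316.0 mm
M_cr = fr * I / y_t = 3.9212 * 4649029077.33 / 316.0 N-mm
= 57.6895 kN-m

57.6895 kN-m


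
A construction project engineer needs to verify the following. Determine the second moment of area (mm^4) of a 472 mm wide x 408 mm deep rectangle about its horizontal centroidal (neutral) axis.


I = b * h^3 / 12
= 472 * 408^3 / 12
= 472 * 67917312 / 12
= 2671414272.0 mm^4

2671414272.0 mm^4


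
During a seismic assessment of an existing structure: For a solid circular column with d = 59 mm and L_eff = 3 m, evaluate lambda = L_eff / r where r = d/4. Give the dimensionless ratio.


Radius of gyration r = d / 4 = 59 / 4 = 14.75 mm
L_eff = 3000.0 mm
Slenderness ratio = L / r = 3000.0 / 14.75 = 203.39 (dimensionless)

203.39 (dimensionless)


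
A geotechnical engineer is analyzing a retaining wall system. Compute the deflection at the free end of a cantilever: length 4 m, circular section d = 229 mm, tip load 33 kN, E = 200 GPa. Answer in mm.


I = pi * d^4 / 64 = pi * 229^4 / 64 = 134993180.01 mm^4
L = 4000.0 mm, P = 33000.0 N, E = 200000.0 MPa
delta = P * L^3 / (3 * E * I)
= 33000.0 * 4000.0^3 / (3 * 200000.0 * 134993180.01)
= 26.0754 mm

26.0754 mm


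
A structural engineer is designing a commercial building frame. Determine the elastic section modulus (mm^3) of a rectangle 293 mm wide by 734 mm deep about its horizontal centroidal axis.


S = b * h^2 / 6
= 293 * 734^2 / 6
= 293 * 538756 / 6
= 26309251.33 mm^3

26309251.33 mm^3


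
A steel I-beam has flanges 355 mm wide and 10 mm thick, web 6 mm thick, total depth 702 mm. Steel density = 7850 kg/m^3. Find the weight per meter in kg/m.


A_flanges = 2 * 355 * 10 = 7100 mm^2
A_web = (702 - 2 * 10) * 6 = 4092 mm^2
A_total = 7100 + 4092 = 11192 mm^2 = 0.011192 m^2
Weight = rho * A = 7850 * 0.011192 = 87.8572 kg/m

87.8572 kg/m


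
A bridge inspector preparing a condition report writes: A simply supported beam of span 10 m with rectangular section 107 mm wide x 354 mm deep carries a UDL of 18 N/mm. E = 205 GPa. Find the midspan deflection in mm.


I = 107 * 354^3 / 12 = 395559954.0 mm^4
L = 10000.0 mm, w = 18 N/mm, E = 205000.0 MPa
delta = 5 * w * L^4 / (384 * E * I)
= 5 * 18 * 10000.0^4 / (384 * 205000.0 * 395559954.0)
= 28.9031 mm

28.9031 mm


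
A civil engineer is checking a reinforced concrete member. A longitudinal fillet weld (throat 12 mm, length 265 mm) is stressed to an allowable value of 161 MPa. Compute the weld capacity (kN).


Strength = throat * length * allowable stress
= 12 * 265 * 161 N
= 511980 N
= 511.98 kN

511.98 kN


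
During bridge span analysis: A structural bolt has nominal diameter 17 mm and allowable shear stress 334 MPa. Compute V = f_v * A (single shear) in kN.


A = pi * d^2 / 4 = pi * 17^2 / 4 = 226.9801 mm^2
V = f_v * A / 1000 = 334 * 226.9801 / 1000
= 75.8113 kN

75.8113 kN


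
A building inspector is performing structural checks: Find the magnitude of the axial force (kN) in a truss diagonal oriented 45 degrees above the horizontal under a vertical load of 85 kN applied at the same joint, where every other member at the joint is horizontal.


At the joint, only the diagonal has a vertical component, so vertical equilibrium gives:
F * sin(45) = 85
F = 85 / sin(45)
= 85 / 0.707107
= 120.21 kN

120.21 kN


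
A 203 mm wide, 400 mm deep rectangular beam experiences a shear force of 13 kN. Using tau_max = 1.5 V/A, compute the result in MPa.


A = b * h = 203 * 400 = 81200 mm^2
V = 13 kN = 13000.0 N
tau_max = 1.5 * V / A = 1.5 * 13000.0 / 81200
= 0.2401 MPa

0.2401 MPa


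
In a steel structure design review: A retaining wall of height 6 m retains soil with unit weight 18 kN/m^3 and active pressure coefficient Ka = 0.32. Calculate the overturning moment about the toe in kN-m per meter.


Pa = 0.5 * Ka * gamma * H^2
= 0.5 * 0.32 * 18 * 6^2
= 103.68 kN/m
Arm = H / 3 = 6 / 3 = 2.0 m
Mo = Pa * arm = Pa * H / 3 = 103.68 * 6 / 3 = 207.36 kN-m/m

207.36 kN-m/m


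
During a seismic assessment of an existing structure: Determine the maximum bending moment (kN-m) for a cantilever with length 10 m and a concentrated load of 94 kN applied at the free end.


For a cantilever with a point load at the free end:
M_max = P * L = 94 * 10 = 940 kN-m

940 kN-m


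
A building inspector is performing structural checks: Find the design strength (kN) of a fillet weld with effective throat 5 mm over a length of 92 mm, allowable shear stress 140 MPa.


Strength = throat * length * allowable stress
= 5 * 92 * 140 N
= 64400 N
= 64.4 kN

64.4 kN


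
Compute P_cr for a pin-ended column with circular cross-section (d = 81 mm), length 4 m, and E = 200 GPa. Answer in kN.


I = pi * d^4 / 64 = 2113050.98 mm^4
L = 4000.0 mm
P_cr = pi^2 * E * I / L^2
= 9.8696 * 200000.0 * 2113050.98 / 4000.0^2
= 260687.22 N = 260.6872 kN

260.6872 kN


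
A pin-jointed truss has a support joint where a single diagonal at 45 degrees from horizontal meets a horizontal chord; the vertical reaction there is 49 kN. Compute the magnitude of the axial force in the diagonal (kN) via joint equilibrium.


At the joint, only the diagonal has a vertical component, so vertical equilibrium gives:
F * sin(45) = 49
F = 49 / sin(45)
= 49 / 0.707107
= 69.3 kN

69.3 kN


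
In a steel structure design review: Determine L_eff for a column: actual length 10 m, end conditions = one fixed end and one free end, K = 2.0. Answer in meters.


L_eff = K * L
= 2.0 * 10
= 20.0 m

20.0 m


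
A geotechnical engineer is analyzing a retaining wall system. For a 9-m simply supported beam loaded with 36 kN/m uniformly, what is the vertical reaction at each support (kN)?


Total load = w * L = 36 * 9 = 324 kN
By symmetry, each reaction R = total / 2 = 324 / 2 = 162.0 kN

162.0 kN


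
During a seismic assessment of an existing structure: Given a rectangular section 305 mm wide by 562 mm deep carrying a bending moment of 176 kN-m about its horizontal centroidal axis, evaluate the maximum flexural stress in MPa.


I = b * h^3 / 12 = 305 * 562^3 / 12 = 4511568336.67 mm^4
y = h / 2 = 562 / 2 = 281.0 mm
M = 176 kN-m = 176000000.0 N-mm
sigma = M * y / I = 176000000.0 * 281.0 / 4511568336.67
= 10.96 MPa

10.96 MPa


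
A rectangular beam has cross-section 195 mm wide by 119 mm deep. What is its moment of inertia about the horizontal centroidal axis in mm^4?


I = b * h^3 / 12
= 195 * 119^3 / 12
= 195 * 1685159 / 12
= 27383833.75 mm^4

27383833.75 mm^4


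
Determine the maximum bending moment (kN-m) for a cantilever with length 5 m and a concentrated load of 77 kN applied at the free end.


For a cantilever with a point load at the free end:
M_max = P * L = 77 * 5 = 385 kN-m

385 kN-m


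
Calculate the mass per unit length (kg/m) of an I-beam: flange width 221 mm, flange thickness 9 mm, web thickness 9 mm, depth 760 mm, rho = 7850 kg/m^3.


A_flanges = 2 * 221 * 9 = 3978 mm^2
A_web = (760 - 2 * 9) * 9 = 6678 mm^2
A_total = 3978 + 6678 = 10656 mm^2 = 0.010656 m^2
Weight = rho * A = 7850 * 0.010656 = 83.6496 kg/m

83.6496 kg/m


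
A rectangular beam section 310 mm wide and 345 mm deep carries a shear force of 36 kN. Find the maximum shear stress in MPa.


A = b * h = 310 * 345 = 106950 mm^2
V = 36 kN = 36000.0 N
tau_max = 1.5 * V / A = 1.5 * 36000.0 / 106950
= 0.5049 MPa

0.5049 MPa


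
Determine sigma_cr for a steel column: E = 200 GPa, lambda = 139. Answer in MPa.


sigma_cr = pi^2 * E / lambda^2
= 9.8696 * 200000.0 / 139^2
= 9.8696 * 200000.0 / 19321
= 102.1645 MPa

102.1645 MPa


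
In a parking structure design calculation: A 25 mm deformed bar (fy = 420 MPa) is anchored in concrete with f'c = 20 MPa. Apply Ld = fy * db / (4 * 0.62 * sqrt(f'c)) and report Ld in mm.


Ld = (fy * db) / (4 * 0.62 * sqrt(f'c))
= (420 * 25) / (4 * 0.62 * sqrt(20))
= 10500 / 11.0909
= 946.72 mm

946.72 mm


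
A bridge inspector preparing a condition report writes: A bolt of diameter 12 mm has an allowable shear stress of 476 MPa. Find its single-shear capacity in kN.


A = pi * d^2 / 4 = pi * 12^2 / 4 = 113.0973 mm^2
V = f_v * A / 1000 = 476 * 113.0973 / 1000
= 53.8343 kN

53.8343 kN


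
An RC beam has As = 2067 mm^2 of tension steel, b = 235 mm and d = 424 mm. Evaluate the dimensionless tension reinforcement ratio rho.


rho = As / (b * d)
= 2067 / (235 * 424)
= 2067 / 99640
= 0.020745 (dimensionless)

0.020745 (dimensionless)


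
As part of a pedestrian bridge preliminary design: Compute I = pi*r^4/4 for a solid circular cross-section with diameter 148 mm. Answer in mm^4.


r = d / 2 = 148 / 2 = 74.0 mm
I = pi * r^4 / 4 = pi * 74.0^4 / 4
= 23551401.72 mm^4

23551401.72 mm^4


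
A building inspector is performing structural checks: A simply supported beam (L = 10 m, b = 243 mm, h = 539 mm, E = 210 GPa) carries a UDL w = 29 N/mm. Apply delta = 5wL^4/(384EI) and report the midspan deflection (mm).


I = 243 * 539^3 / 12 = 3170964084.75 mm^4
L = 10000.0 mm, w = 29 N/mm, E = 210000.0 MPa
delta = 5 * w * L^4 / (384 * E * I)
= 5 * 29 * 10000.0^4 / (384 * 210000.0 * 3170964084.75)
= 5.6706 mm

5.6706 mm


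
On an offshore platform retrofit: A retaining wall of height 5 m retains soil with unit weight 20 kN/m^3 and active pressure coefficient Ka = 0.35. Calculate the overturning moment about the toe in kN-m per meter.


Pa = 0.5 * Ka * gamma * H^2
= 0.5 * 0.35 * 20 * 5^2
= 87.5 kN/m
Arm = H / 3 = 5 / 3 = 1.6667 m
Mo = Pa * arm = Pa * H / 3 = 87.5 * 5 / 3 = 145.8333 kN-m/m

145.8333 kN-m/m


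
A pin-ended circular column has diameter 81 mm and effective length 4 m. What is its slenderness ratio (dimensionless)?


Radius of gyration r = d / 4 = 81 / 4 = 20.25 mm
L_eff = 4000.0 mm
Slenderness ratio = L / r = 4000.0 / 20.25 = 197.53 (dimensionless)

197.53 (dimensionless)


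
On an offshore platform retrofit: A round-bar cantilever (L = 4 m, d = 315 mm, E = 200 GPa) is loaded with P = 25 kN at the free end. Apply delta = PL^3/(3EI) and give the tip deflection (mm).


I = pi * d^4 / 64 = pi * 315^4 / 64 = 483294790.53 mm^4
L = 4000.0 mm, P = 25000.0 N, E = 200000.0 MPa
delta = P * L^3 / (3 * E * I)
= 25000.0 * 4000.0^3 / (3 * 200000.0 * 483294790.53)
= 5.5177 mm

5.5177 mm


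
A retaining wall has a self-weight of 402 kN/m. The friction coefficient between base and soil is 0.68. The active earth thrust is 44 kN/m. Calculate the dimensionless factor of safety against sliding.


Resisting force = mu * W = 0.68 * 402 = 273.36 kN/m
FOS = Resisting / Driving = 273.36 / 44
= 6.2127 (dimensionless)

6.2127 (dimensionless)


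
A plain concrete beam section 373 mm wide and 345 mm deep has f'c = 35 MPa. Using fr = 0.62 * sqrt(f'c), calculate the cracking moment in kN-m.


fr = 0.62 * sqrt(35) = 0.62 * 5.9161 = 3.668 MPa
I = 373 * 345^3 / 12 = 1276394343.75 mm^4
y_t = 172.5 mm
M_cr = fr * I / y_t = 3.668 * 1276394343.75 / 172.5 N-mm
= 27.1407 kN-m

27.1407 kN-m


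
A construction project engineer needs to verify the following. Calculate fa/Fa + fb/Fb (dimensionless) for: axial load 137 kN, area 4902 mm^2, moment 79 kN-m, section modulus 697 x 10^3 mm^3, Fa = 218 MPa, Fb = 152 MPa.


f_a = P / A = 137000.0 / 4902 = 27.9478 MPa
f_b = M / S = 79000000.0 / 697000.0 = 113.3429 MPa
Ratio = f_a / Fa + f_b / Fb
= 27.9478 / 218 + 113.3429 / 152
= 0.8739 (dimensionless)

0.8739 (dimensionless)


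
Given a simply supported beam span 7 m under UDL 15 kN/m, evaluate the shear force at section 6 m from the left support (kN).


R_A = w * L / 2 = 15 * 7 / 2 = 52.5 kN
V(x) = R_A - w * x = 52.5 - 15 * 6
= -37.5 kN

-37.5 kN


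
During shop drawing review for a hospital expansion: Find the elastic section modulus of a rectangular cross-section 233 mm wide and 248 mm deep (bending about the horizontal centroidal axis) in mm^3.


S = b * h^2 / 6
= 233 * 248^2 / 6
= 233 * 61504 / 6
= 2388405.33 mm^3

2388405.33 mm^3


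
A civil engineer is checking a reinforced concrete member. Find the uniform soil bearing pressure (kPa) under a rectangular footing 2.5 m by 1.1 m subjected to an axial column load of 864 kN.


A = 2.5 * 1.1 = 2.75 m^2
q = P / A = 864 / 2.75
= 314.1818 kPa

314.1818 kPa


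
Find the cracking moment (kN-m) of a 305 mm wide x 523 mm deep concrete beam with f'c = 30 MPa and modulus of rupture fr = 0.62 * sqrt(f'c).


fr = 0.62 * sqrt(30) = 0.62 * 5.4772 = 3.3959 MPa
I = 305 * 523^3 / 12 = 3635998202.92 mm^4
y_t = 261.5 mm
M_cr = fr * I / y_t = 3.3959 * 3635998202.92 / 261.5 N-mm
= 47.2176 kN-m

47.2176 kN-m


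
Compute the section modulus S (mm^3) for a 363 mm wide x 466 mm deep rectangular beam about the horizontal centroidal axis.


S = b * h^2 / 6
= 363 * 466^2 / 6
= 363 * 217156 / 6
= 13137938.0 mm^3

13137938.0 mm^3


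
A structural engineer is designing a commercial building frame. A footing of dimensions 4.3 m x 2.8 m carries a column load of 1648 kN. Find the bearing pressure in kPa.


A = 4.3 * 2.8 = 12.04 m^2
q = P / A = 1648 / 12.04
= 136.8771 kPa

136.8771 kPa


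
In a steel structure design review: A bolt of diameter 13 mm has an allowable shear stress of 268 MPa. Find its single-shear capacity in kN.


A = pi * d^2 / 4 = pi * 13^2 / 4 = 132.7323 mm^2
V = f_v * A / 1000 = 268 * 132.7323 / 1000
= 35.5723 kN

35.5723 kN


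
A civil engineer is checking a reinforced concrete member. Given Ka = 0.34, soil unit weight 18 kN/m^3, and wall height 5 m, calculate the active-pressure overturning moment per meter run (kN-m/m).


Pa = 0.5 * Ka * gamma * H^2
= 0.5 * 0.34 * 18 * 5^2
= 76.5 kN/m
Arm = H / 3 = 5 / 3 = 1.6667 m
Mo = Pa * arm = Pa * H / 3 = 76.5 * 5 / 3 = 127.5 kN-m/m

127.5 kN-m/m


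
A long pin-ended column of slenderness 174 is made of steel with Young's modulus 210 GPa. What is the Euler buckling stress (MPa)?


sigma_cr = pi^2 * E / lambda^2
= 9.8696 * 210000.0 / 174^2
= 9.8696 * 210000.0 / 30276
= 68.4574 MPa

68.4574 MPa


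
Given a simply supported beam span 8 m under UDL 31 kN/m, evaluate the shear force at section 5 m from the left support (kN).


R_A = w * L / 2 = 31 * 8 / 2 = 124.0 kN
V(x) = R_A - w * x = 124.0 - 31 * 5
= -31.0 kN

-31.0 kN


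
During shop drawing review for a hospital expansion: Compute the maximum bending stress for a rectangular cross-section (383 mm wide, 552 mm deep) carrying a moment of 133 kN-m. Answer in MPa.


I = b * h^3 / 12 = 383 * 552^3 / 12 = 5368275072.0 mm^4
y = h / 2 = 552 / 2 = 276.0 mm
M = 133 kN-m = 133000000.0 N-mm
sigma = M * y / I = 133000000.0 * 276.0 / 5368275072.0
= 6.84 MPa

6.84 MPa


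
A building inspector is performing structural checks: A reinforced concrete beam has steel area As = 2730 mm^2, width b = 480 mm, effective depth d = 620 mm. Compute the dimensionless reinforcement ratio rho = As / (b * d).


rho = As / (b * d)
= 2730 / (480 * 620)
= 2730 / 297600
= 0.009173 (dimensionless)

0.009173 (dimensionless)


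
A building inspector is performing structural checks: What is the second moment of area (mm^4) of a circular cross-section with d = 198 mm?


r = d / 2 = 198 / 2 = 99.0 mm
I = pi * r^4 / 4 = pi * 99.0^4 / 4
= 75445034.2 mm^4

75445034.2 mm^4


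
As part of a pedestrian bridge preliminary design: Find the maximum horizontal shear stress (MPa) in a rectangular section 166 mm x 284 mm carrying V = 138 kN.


A = b * h = 166 * 284 = 47144 mm^2
V = 138 kN = 138000.0 N
tau_max = 1.5 * V / A = 1.5 * 138000.0 / 47144
= 4.3908 MPa

4.3908 MPa


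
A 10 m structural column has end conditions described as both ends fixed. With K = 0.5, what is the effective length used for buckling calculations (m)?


L_eff = K * L
= 0.5 * 10
= 5.0 m

5.0 m


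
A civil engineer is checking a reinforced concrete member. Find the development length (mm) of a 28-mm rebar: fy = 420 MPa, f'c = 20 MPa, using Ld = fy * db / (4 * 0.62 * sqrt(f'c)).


Ld = (fy * db) / (4 * 0.62 * sqrt(f'c))
= (420 * 28) / (4 * 0.62 * sqrt(20))
= 11760 / 11.0909
= 1060.33 mm

1060.33 mm


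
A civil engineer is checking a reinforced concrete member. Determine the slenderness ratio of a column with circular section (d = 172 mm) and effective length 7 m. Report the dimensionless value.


Radius of gyration r = d / 4 = 172 / 4 = 43.0 mm
L_eff = 7000.0 mm
Slenderness ratio = L / r = 7000.0 / 43.0 = 162.79 (dimensionless)

162.79 (dimensionless)


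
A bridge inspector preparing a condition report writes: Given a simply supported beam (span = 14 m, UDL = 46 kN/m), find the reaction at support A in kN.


Total load = w * L = 46 * 14 = 644 kN
By symmetry, each reaction R = total / 2 = 644 / 2 = 322.0 kN

322.0 kN


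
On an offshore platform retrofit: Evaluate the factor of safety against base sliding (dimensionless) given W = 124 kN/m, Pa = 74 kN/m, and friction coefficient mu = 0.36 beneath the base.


Resisting force = mu * W = 0.36 * 124 = 44.64 kN/m
FOS = Resisting / Driving = 44.64 / 74
= 0.6032 (dimensionless)

0.6032 (dimensionless)


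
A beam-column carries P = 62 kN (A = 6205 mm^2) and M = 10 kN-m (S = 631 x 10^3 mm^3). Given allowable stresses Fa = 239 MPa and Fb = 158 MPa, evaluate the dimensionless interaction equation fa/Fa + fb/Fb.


f_a = P / A = 62000.0 / 6205 = 9.9919 MPa
f_b = M / S = 10000000.0 / 631000.0 = 15.8479 MPa
Ratio = f_a / Fa + f_b / Fb
= 9.9919 / 239 + 15.8479 / 158
= 0.1421 (dimensionless)

0.1421 (dimensionless)


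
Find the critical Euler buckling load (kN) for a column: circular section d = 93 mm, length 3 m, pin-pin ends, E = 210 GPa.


I = pi * d^4 / 64 = 3671991.72 mm^4
L = 3000.0 mm
P_cr = pi^2 * E * I / L^2
= 9.8696 * 210000.0 * 3671991.72 / 3000.0^2
= 845625.8 N = 845.6258 kN

845.6258 kN


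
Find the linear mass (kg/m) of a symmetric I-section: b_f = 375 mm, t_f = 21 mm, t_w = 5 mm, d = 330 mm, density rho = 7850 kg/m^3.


A_flanges = 2 * 375 * 21 = 15750 mm^2
A_web = (330 - 2 * 21) * 5 = 1440 mm^2
A_total = 15750 + 1440 = 17190 mm^2 = 0.017190 m^2
Weight = rho * A = 7850 * 0.017190 = 134.9415 kg/m

134.9415 kg/m


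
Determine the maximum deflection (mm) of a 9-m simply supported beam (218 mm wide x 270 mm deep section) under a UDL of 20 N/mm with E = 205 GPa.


I = 218 * 270^3 / 12 = 357574500.0 mm^4
L = 9000.0 mm, w = 20 N/mm, E = 205000.0 MPa
delta = 5 * w * L^4 / (384 * E * I)
= 5 * 20 * 9000.0^4 / (384 * 205000.0 * 357574500.0)
= 23.3087 mm

23.3087 mm


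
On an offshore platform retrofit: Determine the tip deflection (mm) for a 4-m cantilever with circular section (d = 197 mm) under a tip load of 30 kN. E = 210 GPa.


I = pi * d^4 / 64 = pi * 197^4 / 64 = 73932399.8 mm^4
L = 4000.0 mm, P = 30000.0 N, E = 210000.0 MPa
delta = P * L^3 / (3 * E * I)
= 30000.0 * 4000.0^3 / (3 * 210000.0 * 73932399.8)
= 41.2217 mm

41.2217 mm


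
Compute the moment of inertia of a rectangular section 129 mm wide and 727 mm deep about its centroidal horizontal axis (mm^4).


I = b * h^3 / 12
= 129 * 727^3 / 12
= 129 * 384240583 / 12
= 4130586267.25 mm^4

4130586267.25 mm^4


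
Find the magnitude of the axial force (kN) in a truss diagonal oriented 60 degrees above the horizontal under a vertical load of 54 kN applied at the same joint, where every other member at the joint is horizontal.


At the joint, only the diagonal has a vertical component, so vertical equilibrium gives:
F * sin(60) = 54
F = 54 / sin(60)
= 54 / 0.866025
= 62.35 kN

62.35 kN


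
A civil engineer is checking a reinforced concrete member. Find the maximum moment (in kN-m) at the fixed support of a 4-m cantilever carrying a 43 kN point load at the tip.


For a cantilever with a point load at the free end:
M_max = P * L = 43 * 4 = 172 kN-m

172 kN-m


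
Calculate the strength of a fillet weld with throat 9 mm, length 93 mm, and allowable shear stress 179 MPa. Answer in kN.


Strength = throat * length * allowable stress
= 9 * 93 * 179 N
= 149823 N
= 149.82 kN

149.82 kN


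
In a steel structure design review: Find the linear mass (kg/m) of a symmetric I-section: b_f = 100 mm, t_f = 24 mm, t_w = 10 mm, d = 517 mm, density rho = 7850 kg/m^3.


A_flanges = 2 * 100 * 24 = 4800 mm^2
A_web = (517 - 2 * 24) * 10 = 4690 mm^2
A_total = 4800 + 4690 = 9490 mm^2 = 0.009490 m^2
Weight = rho * A = 7850 * 0.009490 = 74.4965 kg/m

74.4965 kg/m


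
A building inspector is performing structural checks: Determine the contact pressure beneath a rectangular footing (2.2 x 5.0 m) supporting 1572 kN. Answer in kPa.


A = 2.2 * 5.0 = 11.0 m^2
q = P / A = 1572 / 11.0
= 142.9091 kPa

142.9091 kPa


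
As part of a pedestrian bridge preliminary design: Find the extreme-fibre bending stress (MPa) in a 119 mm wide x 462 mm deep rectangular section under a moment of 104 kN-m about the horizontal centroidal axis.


I = b * h^3 / 12 = 119 * 462^3 / 12 = 977893686.0 mm^4
y = h / 2 = 462 / 2 = 231.0 mm
M = 104 kN-m = 104000000.0 N-mm
sigma = M * y / I = 104000000.0 * 231.0 / 977893686.0
= 24.57 MPa

24.57 MPa


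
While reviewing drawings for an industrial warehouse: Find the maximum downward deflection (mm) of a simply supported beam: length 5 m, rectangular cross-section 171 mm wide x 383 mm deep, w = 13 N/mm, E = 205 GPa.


I = 171 * 383^3 / 12 = 800591889.75 mm^4
L = 5000.0 mm, w = 13 N/mm, E = 205000.0 MPa
delta = 5 * w * L^4 / (384 * E * I)
= 5 * 13 * 5000.0^4 / (384 * 205000.0 * 800591889.75)
= 0.6446 mm

0.6446 mm


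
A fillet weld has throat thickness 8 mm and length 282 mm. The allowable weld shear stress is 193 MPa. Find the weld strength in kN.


Strength = throat * length * allowable stress
= 8 * 282 * 193 N
= 435408 N
= 435.41 kN

435.41 kN
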